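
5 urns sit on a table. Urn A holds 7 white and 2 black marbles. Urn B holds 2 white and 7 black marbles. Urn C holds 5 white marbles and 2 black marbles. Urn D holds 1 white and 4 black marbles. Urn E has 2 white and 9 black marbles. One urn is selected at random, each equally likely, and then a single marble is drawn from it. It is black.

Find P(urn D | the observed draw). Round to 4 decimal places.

0.2755

The likelihood of this draw under each hypothesis: P(data | urn A) = (2/9) = 0.22222; P(data | urn B) = (7/9) = 0.77778; P(data | urn C) = (2/7) = 0.28571; P(data | urn D) = (4/5) = 0.8; P(data | urn E) = (9/11) = 0.81818.
Weighting by the prior gives 1/5 · 0.22222 = 0.044444, 1/5 · 0.77778 = 0.15556, 1/5 · 0.28571 = 0.057143, 1/5 · 0.8 = 0.16, 1/5 · 0.81818 = 0.16364; these sum to 0.58078.
Hence P(urn D | data) = (0.16) / (0.58078) = 0.27549.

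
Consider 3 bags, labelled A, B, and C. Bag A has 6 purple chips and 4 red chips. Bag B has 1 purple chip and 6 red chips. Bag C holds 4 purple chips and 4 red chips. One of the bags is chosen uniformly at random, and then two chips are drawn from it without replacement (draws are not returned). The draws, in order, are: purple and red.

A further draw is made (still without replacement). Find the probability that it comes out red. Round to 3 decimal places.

The likelihood of the observed sequence under each hypothesis: P(data | bag A) = (6/10)(4/9) = 4/15; P(data | bag B) = (1/7)(6/6) = 1/7; P(data | bag C) = (4/8)(4/7) = 2/7.
Weighting by the prior gives 1/3 · 4/15 = 4/45, 1/3 · 1/7 = 1/21, 1/3 · 2/7 = 2/21; summing to 73/315.
Normalising, the posterior is P(bag A | data) = 28/73, P(bag B | data) = 15/73, P(bag C | data) = 30/73.
So P(red next | data) = Σ P(red next | H) P(H | data) = (3/8)(28/73) + (1)(15/73) + (1/2)(30/73) = 81/146.

0.555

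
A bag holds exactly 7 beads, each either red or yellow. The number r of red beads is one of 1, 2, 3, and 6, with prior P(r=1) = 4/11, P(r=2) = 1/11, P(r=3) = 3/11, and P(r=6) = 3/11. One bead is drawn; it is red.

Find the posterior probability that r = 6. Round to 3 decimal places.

Compute the likelihood of this draw for each case: P(data | r = 1) = (1/7) = 1/7; P(data | r = 2) = (2/7) = 2/7; P(data | r = 3) = (3/7) = 3/7; P(data | r = 6) = (6/7) = 6/7.
Multiplying each by its prior: 4/11 · 1/7 = 4/77, 1/11 · 2/7 = 2/77, 3/11 · 3/7 = 9/77, 3/11 · 6/7 = 18/77; summing to 3/7.
Hence P(r = 6 | data) = (18/77) / (3/7) = 6/11.

0.545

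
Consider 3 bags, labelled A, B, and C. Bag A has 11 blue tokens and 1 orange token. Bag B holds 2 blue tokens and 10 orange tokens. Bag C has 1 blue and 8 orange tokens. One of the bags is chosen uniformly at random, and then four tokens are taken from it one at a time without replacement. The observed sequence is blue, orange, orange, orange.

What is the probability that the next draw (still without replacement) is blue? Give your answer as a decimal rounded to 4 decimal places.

0.0652

The likelihood of the observed sequence under each hypothesis: P(data | bag A) = (11/12)(1/11)(0/10) = 0; P(data | bag B) = (2/12)(10/11)(9/10)(8/9) = 4/33; P(data | bag C) = (1/9)(8/8)(7/7)(6/6) = 1/9.
Multiplying each by its prior: 1/3 · 0 = 0, 1/3 · 4/33 = 4/99, 1/3 · 1/9 = 1/27; with total 23/297.
Dividing through by the total gives posterior P(bag A | data) = 0, P(bag B | data) = 12/23, P(bag C | data) = 11/23.
Averaging over the posterior, P(blue next | data) = (1/8)(12/23) + (0)(11/23) = 3/46.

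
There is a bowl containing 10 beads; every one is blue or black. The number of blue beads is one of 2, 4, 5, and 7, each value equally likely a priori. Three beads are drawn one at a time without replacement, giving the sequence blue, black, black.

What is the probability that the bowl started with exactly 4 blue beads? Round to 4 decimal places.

Compute the likelihood of the observed sequence for each case: P(data | r = 2) = (2/10)(8/9)(7/8) = 0.15556; P(data | r = 4) = (4/10)(6/9)(5/8) = 0.16667; P(data | r = 5) = (5/10)(5/9)(4/8) = 0.13889; P(data | r = 7) = (7/10)(3/9)(2/8) = 0.058333.
Weighting by the prior gives 1/4 · 0.15556 = 0.038889, 1/4 · 0.16667 = 0.041667, 1/4 · 0.13889 = 0.034722, 1/4 · 0.058333 = 0.014583; summing to 0.12986.
By Bayes' rule, P(r = 4 | data) = (0.041667) / (0.12986) = 0.32086.

0.3209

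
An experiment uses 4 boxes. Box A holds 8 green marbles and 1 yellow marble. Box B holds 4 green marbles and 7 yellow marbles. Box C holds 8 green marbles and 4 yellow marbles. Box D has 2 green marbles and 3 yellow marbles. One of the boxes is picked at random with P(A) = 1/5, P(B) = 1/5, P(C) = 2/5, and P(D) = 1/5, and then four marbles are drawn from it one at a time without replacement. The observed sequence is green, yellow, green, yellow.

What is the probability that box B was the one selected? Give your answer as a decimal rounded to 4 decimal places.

0.2299

For each hypothesis, P(data | H) works out to: P(data | box A) = (8/9)(1/8)(7/7)(0/6) = 0; P(data | box B) = (4/11)(7/10)(3/9)(6/8) = 0.063636; P(data | box C) = (8/12)(4/11)(7/10)(3/9) = 0.056566; P(data | box D) = (2/5)(3/4)(1/3)(2/2) = 0.1.
Weighting by the prior gives 1/5 · 0 = 0, 1/5 · 0.063636 = 0.012727, 2/5 · 0.056566 = 0.022626, 1/5 · 0.1 = 0.02; with total 0.055354.
Hence P(box B | data) = (0.012727) / (0.055354) = 0.22993.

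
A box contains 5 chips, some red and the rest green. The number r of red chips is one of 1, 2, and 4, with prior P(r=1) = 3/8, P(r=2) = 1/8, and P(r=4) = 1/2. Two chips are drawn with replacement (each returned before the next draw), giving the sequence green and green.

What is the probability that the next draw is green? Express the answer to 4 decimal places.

0.7311

Under each hypothesis, the probability of the observed sequence is: P(data | r = 1) = (4/5)(4/5) = 16/25; P(data | r = 2) = (3/5)(3/5) = 9/25; P(data | r = 4) = (1/5)(1/5) = 1/25.
The prior-weighted likelihoods are 3/8 · 16/25 = 6/25, 1/8 · 9/25 = 9/200, 1/2 · 1/25 = 1/50; summing to 61/200.
Normalising, the posterior is P(r = 1 | data) = 48/61, P(r = 2 | data) = 9/61, P(r = 4 | data) = 4/61.
So P(green next | data) = Σ P(green next | H) P(H | data) = (4/5)(48/61) + (3/5)(9/61) + (1/5)(4/61) = 223/305.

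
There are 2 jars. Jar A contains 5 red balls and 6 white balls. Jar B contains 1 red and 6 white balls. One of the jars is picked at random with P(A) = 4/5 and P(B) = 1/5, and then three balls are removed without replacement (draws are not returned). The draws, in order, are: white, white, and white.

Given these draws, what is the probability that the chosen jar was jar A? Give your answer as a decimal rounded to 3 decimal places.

0.459

The likelihood of the observed sequence under each hypothesis: P(data | jar A) = (6/11)(5/10)(4/9) = 0.12121; P(data | jar B) = (6/7)(5/6)(4/5) = 0.57143.
Weighting by the prior gives 4/5 · 0.12121 = 0.09697, 1/5 · 0.57143 = 0.11429; summing to 0.21126.
Therefore the posterior P(jar A | data) = (0.09697) / (0.21126) = 0.45902.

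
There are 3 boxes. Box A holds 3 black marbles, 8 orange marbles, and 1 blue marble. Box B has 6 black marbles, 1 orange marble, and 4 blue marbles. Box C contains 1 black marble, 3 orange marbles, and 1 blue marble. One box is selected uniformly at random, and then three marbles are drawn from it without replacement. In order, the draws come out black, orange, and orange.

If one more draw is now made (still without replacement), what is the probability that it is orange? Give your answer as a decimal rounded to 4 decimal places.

Under each hypothesis, the probability of the observed sequence is: P(data | box A) = (3/12)(8/11)(7/10) = 7/55; P(data | box B) = (6/11)(1/10)(0/9) = 0; P(data | box C) = (1/5)(3/4)(2/3) = 1/10.
The prior-weighted likelihoods are 1/3 · 7/55 = 7/165, 1/3 · 0 = 0, 1/3 · 1/10 = 1/30; these sum to 5/66.
Normalising, the posterior is P(box A | data) = 14/25, P(box B | data) = 0, P(box C | data) = 11/25.
Averaging over the posterior, P(orange next | data) = (2/3)(14/25) + (1/2)(11/25) = 89/150.

0.5933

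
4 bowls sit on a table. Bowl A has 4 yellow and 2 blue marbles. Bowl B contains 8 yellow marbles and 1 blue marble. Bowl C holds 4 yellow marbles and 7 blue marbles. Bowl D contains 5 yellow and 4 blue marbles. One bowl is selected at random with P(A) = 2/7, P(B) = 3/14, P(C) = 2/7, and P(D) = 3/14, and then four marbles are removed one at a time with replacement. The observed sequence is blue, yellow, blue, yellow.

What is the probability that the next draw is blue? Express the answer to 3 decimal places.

For each hypothesis, P(data | H) works out to: P(data | bowl A) = (2/6)(4/6)(2/6)(4/6) = 0.049383; P(data | bowl B) = (1/9)(8/9)(1/9)(8/9) = 0.0097546; P(data | bowl C) = (7/11)(4/11)(7/11)(4/11) = 0.053548; P(data | bowl D) = (4/9)(5/9)(4/9)(5/9) = 0.060966.
The prior-weighted likelihoods are 2/7 · 0.049383 = 0.014109, 3/14 · 0.0097546 = 0.0020903, 2/7 · 0.053548 = 0.0153, 3/14 · 0.060966 = 0.013064; these sum to 0.044563.
Normalising, the posterior is P(bowl A | data) = 0.31661, P(bowl B | data) = 0.046906, P(bowl C | data) = 0.34332, P(bowl D | data) = 0.29316.
So P(blue next | data) = Σ P(blue next | H) P(H | data) = (1/3)(0.31661) + (1/9)(0.046906) + (7/11)(0.34332) + (4/9)(0.29316) = 0.45952.

0.460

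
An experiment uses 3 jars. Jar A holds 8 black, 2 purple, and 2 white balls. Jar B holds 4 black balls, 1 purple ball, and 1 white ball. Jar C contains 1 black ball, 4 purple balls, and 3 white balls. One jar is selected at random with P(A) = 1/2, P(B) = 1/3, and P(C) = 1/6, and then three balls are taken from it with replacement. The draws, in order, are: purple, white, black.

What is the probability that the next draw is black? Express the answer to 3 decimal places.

0.557

Compute the likelihood of the observed sequence for each case: P(data | jar A) = (2/12)(2/12)(8/12) = 0.018519; P(data | jar B) = (1/6)(1/6)(4/6) = 0.018519; P(data | jar C) = (4/8)(3/8)(1/8) = 0.023438.
Multiplying each by its prior: 1/2 · 0.018519 = 0.0092593, 1/3 · 0.018519 = 0.0061728, 1/6 · 0.023438 = 0.0039062; with total 0.019338.
The posterior is then P(jar A | data) = 0.4788, P(jar B | data) = 0.3192, P(jar C | data) = 0.202.
So P(black next | data) = Σ P(black next | H) P(H | data) = (2/3)(0.4788) + (2/3)(0.3192) + (1/8)(0.202) = 0.55725.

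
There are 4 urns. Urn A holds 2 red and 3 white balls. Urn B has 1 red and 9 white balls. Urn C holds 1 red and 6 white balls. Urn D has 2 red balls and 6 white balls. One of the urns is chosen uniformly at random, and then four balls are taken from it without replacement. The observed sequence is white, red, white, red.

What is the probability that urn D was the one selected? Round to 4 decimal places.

0.2632

Compute the likelihood of the observed sequence for each case: P(data | urn A) = (3/5)(2/4)(2/3)(1/2) = 1/10; P(data | urn B) = (9/10)(1/9)(8/8)(0/7) = 0; P(data | urn C) = (6/7)(1/6)(5/5)(0/4) = 0; P(data | urn D) = (6/8)(2/7)(5/6)(1/5) = 1/28.
Multiplying each by its prior: 1/4 · 1/10 = 1/40, 1/4 · 0 = 0, 1/4 · 0 = 0, 1/4 · 1/28 = 1/112; summing to 19/560.
Therefore the posterior P(urn D | data) = (1/112) / (19/560) = 5/19.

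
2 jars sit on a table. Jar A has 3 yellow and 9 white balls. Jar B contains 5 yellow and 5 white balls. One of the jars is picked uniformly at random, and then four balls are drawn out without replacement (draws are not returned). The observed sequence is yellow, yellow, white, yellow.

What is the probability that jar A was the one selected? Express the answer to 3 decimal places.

0.071

Under each hypothesis, the probability of the observed sequence is: P(data | jar A) = (3/12)(2/11)(9/10)(1/9) = 0.0045455; P(data | jar B) = (5/10)(4/9)(5/8)(3/7) = 0.059524.
Weighting by the prior gives 1/2 · 0.0045455 = 0.0022727, 1/2 · 0.059524 = 0.029762; with total 0.032035.
By Bayes' rule, P(jar A | data) = (0.0022727) / (0.032035) = 0.070946.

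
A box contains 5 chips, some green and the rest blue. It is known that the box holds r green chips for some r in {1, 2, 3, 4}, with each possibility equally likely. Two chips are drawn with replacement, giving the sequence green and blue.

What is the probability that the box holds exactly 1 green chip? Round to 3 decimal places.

0.200

The likelihood of the observed sequence under each hypothesis: P(data | r = 1) = (1/5)(4/5) = 4/25; P(data | r = 2) = (2/5)(3/5) = 6/25; P(data | r = 3) = (3/5)(2/5) = 6/25; P(data | r = 4) = (4/5)(1/5) = 4/25.
Weighting by the prior gives 1/4 · 4/25 = 1/25, 1/4 · 6/25 = 3/50, 1/4 · 6/25 = 3/50, 1/4 · 4/25 = 1/25; these sum to 1/5.
Hence P(r = 1 | data) = (1/25) / (1/5) = 1/5.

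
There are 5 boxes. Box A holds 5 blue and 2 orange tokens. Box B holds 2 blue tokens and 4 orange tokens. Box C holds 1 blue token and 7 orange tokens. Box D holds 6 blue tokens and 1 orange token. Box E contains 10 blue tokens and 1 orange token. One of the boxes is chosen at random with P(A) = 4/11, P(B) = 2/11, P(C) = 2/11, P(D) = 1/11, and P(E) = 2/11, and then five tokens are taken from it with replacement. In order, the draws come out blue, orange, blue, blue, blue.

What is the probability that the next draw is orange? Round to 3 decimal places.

For each hypothesis, P(data | H) works out to: P(data | box A) = (5/7)(2/7)(5/7)(5/7)(5/7) = 0.074374; P(data | box B) = (2/6)(4/6)(2/6)(2/6)(2/6) = 0.0082305; P(data | box C) = (1/8)(7/8)(1/8)(1/8)(1/8) = 0.00021362; P(data | box D) = (6/7)(1/7)(6/7)(6/7)(6/7) = 0.077111; P(data | box E) = (10/11)(1/11)(10/11)(10/11)(10/11) = 0.062092.
Weighting by the prior gives 4/11 · 0.074374 = 0.027045, 2/11 · 0.0082305 = 0.0014964, 2/11 · 0.00021362 = 3.8841e-05, 1/11 · 0.077111 = 0.0070101, 2/11 · 0.062092 = 0.011289; these sum to 0.04688.
Dividing through by the total gives posterior P(box A | data) = 0.5769, P(box B | data) = 0.031921, P(box C | data) = 0.00082851, P(box D | data) = 0.14953, P(box E | data) = 0.24082.
Averaging over the posterior, P(orange next | data) = (2/7)(0.5769) + (2/3)(0.031921) + (7/8)(0.00082851) + (1/7)(0.14953) + (1/11)(0.24082) = 0.23009.

0.230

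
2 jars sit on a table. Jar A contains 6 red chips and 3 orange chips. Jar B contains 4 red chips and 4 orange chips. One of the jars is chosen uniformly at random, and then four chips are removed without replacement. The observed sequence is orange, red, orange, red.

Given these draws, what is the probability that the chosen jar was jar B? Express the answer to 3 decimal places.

For each hypothesis, P(data | H) works out to: P(data | jar A) = (3/9)(6/8)(2/7)(5/6) = 5/84; P(data | jar B) = (4/8)(4/7)(3/6)(3/5) = 3/35.
Multiplying each by its prior: 1/2 · 5/84 = 5/168, 1/2 · 3/35 = 3/70; these sum to 61/840.
By Bayes' rule, P(jar B | data) = (3/70) / (61/840) = 36/61.

0.590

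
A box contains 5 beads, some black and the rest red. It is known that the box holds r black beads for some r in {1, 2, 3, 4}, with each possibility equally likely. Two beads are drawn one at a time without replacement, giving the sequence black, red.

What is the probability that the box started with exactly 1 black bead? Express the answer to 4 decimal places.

0.2000

For each hypothesis, P(data | H) works out to: P(data | r = 1) = (1/5)(4/4) = 1/5; P(data | r = 2) = (2/5)(3/4) = 3/10; P(data | r = 3) = (3/5)(2/4) = 3/10; P(data | r = 4) = (4/5)(1/4) = 1/5.
Weighting by the prior gives 1/4 · 1/5 = 1/20, 1/4 · 3/10 = 3/40, 1/4 · 3/10 = 3/40, 1/4 · 1/5 = 1/20; with total 1/4.
So P(r = 1 | data) = (1/20) / (1/4) = 1/5.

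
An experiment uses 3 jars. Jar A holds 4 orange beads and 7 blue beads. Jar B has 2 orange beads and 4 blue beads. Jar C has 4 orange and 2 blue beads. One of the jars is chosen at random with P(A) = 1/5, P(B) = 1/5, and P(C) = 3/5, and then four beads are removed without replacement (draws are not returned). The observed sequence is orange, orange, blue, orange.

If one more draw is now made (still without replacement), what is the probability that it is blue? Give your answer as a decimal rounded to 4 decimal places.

The likelihood of the observed sequence under each hypothesis: P(data | jar A) = (4/11)(3/10)(7/9)(2/8) = 0.021212; P(data | jar B) = (2/6)(1/5)(4/4)(0/3) = 0; P(data | jar C) = (4/6)(3/5)(2/4)(2/3) = 0.13333.
The prior-weighted likelihoods are 1/5 · 0.021212 = 0.0042424, 1/5 · 0 = 0, 3/5 · 0.13333 = 0.08; with total 0.084242.
Dividing through by the total gives posterior P(jar A | data) = 0.05036, P(jar B | data) = 0, P(jar C | data) = 0.94964.
The predictive probability is P(blue next | data) = (6/7)(0.05036) + (1/2)(0.94964) = 0.51799.

0.5180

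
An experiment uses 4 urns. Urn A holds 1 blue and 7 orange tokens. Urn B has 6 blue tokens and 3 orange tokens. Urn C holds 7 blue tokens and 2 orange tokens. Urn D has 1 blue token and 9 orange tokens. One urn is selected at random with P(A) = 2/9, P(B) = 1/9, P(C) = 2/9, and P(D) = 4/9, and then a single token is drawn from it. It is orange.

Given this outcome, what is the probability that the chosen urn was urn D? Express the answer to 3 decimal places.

The likelihood of this draw under each hypothesis: P(data | urn A) = (7/8) = 0.875; P(data | urn B) = (3/9) = 0.33333; P(data | urn C) = (2/9) = 0.22222; P(data | urn D) = (9/10) = 0.9.
Multiplying each by its prior: 2/9 · 0.875 = 0.19444, 1/9 · 0.33333 = 0.037037, 2/9 · 0.22222 = 0.049383, 4/9 · 0.9 = 0.4; with total 0.68086.
So P(urn D | data) = (0.4) / (0.68086) = 0.58749.

0.587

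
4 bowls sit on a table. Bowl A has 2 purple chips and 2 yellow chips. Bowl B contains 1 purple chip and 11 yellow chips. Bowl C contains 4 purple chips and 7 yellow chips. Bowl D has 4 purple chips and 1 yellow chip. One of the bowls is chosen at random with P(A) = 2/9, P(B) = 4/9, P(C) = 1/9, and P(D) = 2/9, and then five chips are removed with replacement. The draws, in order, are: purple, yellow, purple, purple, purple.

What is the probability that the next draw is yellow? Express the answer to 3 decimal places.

Under each hypothesis, the probability of the observed sequence is: P(data | bowl A) = (2/4)(2/4)(2/4)(2/4)(2/4) = 0.03125; P(data | bowl B) = (1/12)(11/12)(1/12)(1/12)(1/12) = 4.4207e-05; P(data | bowl C) = (4/11)(7/11)(4/11)(4/11)(4/11) = 0.011127; P(data | bowl D) = (4/5)(1/5)(4/5)(4/5)(4/5) = 0.08192.
Multiplying each by its prior: 2/9 · 0.03125 = 0.0069444, 4/9 · 4.4207e-05 = 1.9647e-05, 1/9 · 0.011127 = 0.0012363, 2/9 · 0.08192 = 0.018204; summing to 0.026405.
Dividing through by the total gives posterior P(bowl A | data) = 0.263, P(bowl B | data) = 0.00074408, P(bowl C | data) = 0.046822, P(bowl D | data) = 0.68944.
The predictive probability is P(yellow next | data) = (1/2)(0.263) + (11/12)(0.00074408) + (7/11)(0.046822) + (1/5)(0.68944) = 0.29986.

0.300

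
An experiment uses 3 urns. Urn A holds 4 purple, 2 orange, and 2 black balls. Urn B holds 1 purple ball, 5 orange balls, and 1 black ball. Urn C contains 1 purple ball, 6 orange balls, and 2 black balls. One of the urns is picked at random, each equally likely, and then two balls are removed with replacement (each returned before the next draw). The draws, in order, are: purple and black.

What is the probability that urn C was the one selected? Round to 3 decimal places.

The likelihood of the observed sequence under each hypothesis: P(data | urn A) = (4/8)(2/8) = 0.125; P(data | urn B) = (1/7)(1/7) = 0.020408; P(data | urn C) = (1/9)(2/9) = 0.024691.
The prior-weighted likelihoods are 1/3 · 0.125 = 0.041667, 1/3 · 0.020408 = 0.0068027, 1/3 · 0.024691 = 0.0082305; these sum to 0.0567.
Hence P(urn C | data) = (0.0082305) / (0.0567) = 0.14516.

0.145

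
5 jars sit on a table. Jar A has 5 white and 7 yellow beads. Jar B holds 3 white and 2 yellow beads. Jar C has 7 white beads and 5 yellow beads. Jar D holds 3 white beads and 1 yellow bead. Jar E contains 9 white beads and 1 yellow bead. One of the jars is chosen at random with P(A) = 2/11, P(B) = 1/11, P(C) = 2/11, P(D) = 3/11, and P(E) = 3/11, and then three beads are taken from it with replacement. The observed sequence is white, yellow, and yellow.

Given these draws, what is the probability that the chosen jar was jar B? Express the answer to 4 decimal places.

The likelihood of the observed sequence under each hypothesis: P(data | jar A) = (5/12)(7/12)(7/12) = 0.14178; P(data | jar B) = (3/5)(2/5)(2/5) = 0.096; P(data | jar C) = (7/12)(5/12)(5/12) = 0.10127; P(data | jar D) = (3/4)(1/4)(1/4) = 0.046875; P(data | jar E) = (9/10)(1/10)(1/10) = 0.009.
The prior-weighted likelihoods are 2/11 · 0.14178 = 0.025779, 1/11 · 0.096 = 0.0087273, 2/11 · 0.10127 = 0.018413, 3/11 · 0.046875 = 0.012784, 3/11 · 0.009 = 0.0024545; with total 0.068158.
Therefore the posterior P(jar B | data) = (0.0087273) / (0.068158) = 0.12805.

0.1280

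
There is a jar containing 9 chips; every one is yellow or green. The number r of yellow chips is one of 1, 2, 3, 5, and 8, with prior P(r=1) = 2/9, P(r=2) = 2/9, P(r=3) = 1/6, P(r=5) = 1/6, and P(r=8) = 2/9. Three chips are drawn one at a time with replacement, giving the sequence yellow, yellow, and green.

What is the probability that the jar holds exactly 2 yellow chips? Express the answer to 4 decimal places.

0.1299

Under each hypothesis, the probability of the observed sequence is: P(data | r = 1) = (1/9)(1/9)(8/9) = 0.010974; P(data | r = 2) = (2/9)(2/9)(7/9) = 0.038409; P(data | r = 3) = (3/9)(3/9)(6/9) = 0.074074; P(data | r = 5) = (5/9)(5/9)(4/9) = 0.13717; P(data | r = 8) = (8/9)(8/9)(1/9) = 0.087791.
Weighting by the prior gives 2/9 · 0.010974 = 0.0024387, 2/9 · 0.038409 = 0.0085353, 1/6 · 0.074074 = 0.012346, 1/6 · 0.13717 = 0.022862, 2/9 · 0.087791 = 0.019509; these sum to 0.065691.
So P(r = 2 | data) = (0.0085353) / (0.065691) = 0.12993.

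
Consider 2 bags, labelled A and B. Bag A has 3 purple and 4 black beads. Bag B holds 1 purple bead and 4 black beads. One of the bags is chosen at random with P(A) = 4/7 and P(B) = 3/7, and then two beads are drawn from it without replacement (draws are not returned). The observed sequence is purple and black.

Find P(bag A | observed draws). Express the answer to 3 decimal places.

Compute the likelihood of the observed sequence for each case: P(data | bag A) = (3/7)(4/6) = 2/7; P(data | bag B) = (1/5)(4/4) = 1/5.
The prior-weighted likelihoods are 4/7 · 2/7 = 8/49, 3/7 · 1/5 = 3/35; with total 61/245.
Therefore the posterior P(bag A | data) = (8/49) / (61/245) = 40/61.

0.656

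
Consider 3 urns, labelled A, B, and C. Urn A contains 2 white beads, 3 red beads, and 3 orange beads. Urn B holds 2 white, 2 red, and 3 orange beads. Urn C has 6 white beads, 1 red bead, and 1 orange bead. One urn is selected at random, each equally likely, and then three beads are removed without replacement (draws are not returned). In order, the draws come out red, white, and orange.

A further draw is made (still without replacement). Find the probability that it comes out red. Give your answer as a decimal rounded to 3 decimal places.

0.278

For each hypothesis, P(data | H) works out to: P(data | urn A) = (3/8)(2/7)(3/6) = 3/56; P(data | urn B) = (2/7)(2/6)(3/5) = 2/35; P(data | urn C) = (1/8)(6/7)(1/6) = 1/56.
Multiplying each by its prior: 1/3 · 3/56 = 1/56, 1/3 · 2/35 = 2/105, 1/3 · 1/56 = 1/168; with total 3/70.
Dividing through by the total gives posterior P(urn A | data) = 5/12, P(urn B | data) = 4/9, P(urn C | data) = 5/36.
So P(red next | data) = Σ P(red next | H) P(H | data) = (2/5)(5/12) + (1/4)(4/9) + (0)(5/36) = 5/18.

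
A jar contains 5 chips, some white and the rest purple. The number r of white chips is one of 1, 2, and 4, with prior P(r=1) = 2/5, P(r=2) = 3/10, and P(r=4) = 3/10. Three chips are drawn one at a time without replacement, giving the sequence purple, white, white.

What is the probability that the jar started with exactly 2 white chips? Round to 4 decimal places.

The likelihood of the observed sequence under each hypothesis: P(data | r = 1) = (4/5)(1/4)(0/3) = 0; P(data | r = 2) = (3/5)(2/4)(1/3) = 1/10; P(data | r = 4) = (1/5)(4/4)(3/3) = 1/5.
Weighting by the prior gives 2/5 · 0 = 0, 3/10 · 1/10 = 3/100, 3/10 · 1/5 = 3/50; with total 9/100.
So P(r = 2 | data) = (3/100) / (9/100) = 1/3.

0.3333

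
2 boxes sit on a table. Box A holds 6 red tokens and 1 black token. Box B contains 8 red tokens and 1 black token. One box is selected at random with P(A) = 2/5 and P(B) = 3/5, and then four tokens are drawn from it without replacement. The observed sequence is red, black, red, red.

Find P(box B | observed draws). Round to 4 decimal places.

0.5385

Compute the likelihood of the observed sequence for each case: P(data | box A) = (6/7)(1/6)(5/5)(4/4) = 1/7; P(data | box B) = (8/9)(1/8)(7/7)(6/6) = 1/9.
Multiplying each by its prior: 2/5 · 1/7 = 2/35, 3/5 · 1/9 = 1/15; these sum to 13/105.
Hence P(box B | data) = (1/15) / (13/105) = 7/13.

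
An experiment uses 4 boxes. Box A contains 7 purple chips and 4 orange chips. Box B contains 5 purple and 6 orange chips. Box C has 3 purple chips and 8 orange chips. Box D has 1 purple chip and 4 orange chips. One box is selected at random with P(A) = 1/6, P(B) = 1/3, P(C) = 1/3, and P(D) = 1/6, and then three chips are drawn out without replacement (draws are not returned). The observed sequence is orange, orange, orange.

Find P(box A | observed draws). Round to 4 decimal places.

0.0180

For each hypothesis, P(data | H) works out to: P(data | box A) = (4/11)(3/10)(2/9) = 4/165; P(data | box B) = (6/11)(5/10)(4/9) = 4/33; P(data | box C) = (8/11)(7/10)(6/9) = 56/165; P(data | box D) = (4/5)(3/4)(2/3) = 2/5.
Multiplying each by its prior: 1/6 · 4/165 = 2/495, 1/3 · 4/33 = 4/99, 1/3 · 56/165 = 56/495, 1/6 · 2/5 = 1/15; these sum to 37/165.
Therefore the posterior P(box A | data) = (2/495) / (37/165) = 2/111.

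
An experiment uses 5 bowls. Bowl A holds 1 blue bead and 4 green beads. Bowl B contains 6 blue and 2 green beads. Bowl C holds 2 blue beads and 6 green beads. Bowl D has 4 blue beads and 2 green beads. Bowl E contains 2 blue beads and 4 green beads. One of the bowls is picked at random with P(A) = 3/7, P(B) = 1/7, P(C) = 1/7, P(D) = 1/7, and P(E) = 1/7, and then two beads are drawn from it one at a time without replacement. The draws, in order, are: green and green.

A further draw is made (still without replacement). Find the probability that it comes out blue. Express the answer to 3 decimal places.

The likelihood of the observed sequence under each hypothesis: P(data | bowl A) = (4/5)(3/4) = 3/5; P(data | bowl B) = (2/8)(1/7) = 1/28; P(data | bowl C) = (6/8)(5/7) = 15/28; P(data | bowl D) = (2/6)(1/5) = 1/15; P(data | bowl E) = (4/6)(3/5) = 2/5.
The prior-weighted likelihoods are 3/7 · 3/5 = 9/35, 1/7 · 1/28 = 1/196, 1/7 · 15/28 = 15/196, 1/7 · 1/15 = 1/105, 1/7 · 2/5 = 2/35; summing to 298/735.
The posterior is then P(bowl A | data) = 0.63423, P(bowl B | data) = 0.012584, P(bowl C | data) = 0.18876, P(bowl D | data) = 0.02349, P(bowl E | data) = 0.14094.
So P(blue next | data) = Σ P(blue next | H) P(H | data) = (1/3)(0.63423) + (1)(0.012584) + (1/3)(0.18876) + (1)(0.02349) + (1/2)(0.14094) = 0.38087.

0.381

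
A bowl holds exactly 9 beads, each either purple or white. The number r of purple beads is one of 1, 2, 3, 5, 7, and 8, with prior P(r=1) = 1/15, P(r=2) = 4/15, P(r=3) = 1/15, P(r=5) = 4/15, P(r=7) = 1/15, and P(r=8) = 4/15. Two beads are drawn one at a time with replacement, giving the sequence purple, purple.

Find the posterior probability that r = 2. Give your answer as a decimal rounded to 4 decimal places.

Under each hypothesis, the probability of the observed sequence is: P(data | r = 1) = (1/9)(1/9) = 0.012346; P(data | r = 2) = (2/9)(2/9) = 0.049383; P(data | r = 3) = (3/9)(3/9) = 0.11111; P(data | r = 5) = (5/9)(5/9) = 0.30864; P(data | r = 7) = (7/9)(7/9) = 0.60494; P(data | r = 8) = (8/9)(8/9) = 0.79012.
The prior-weighted likelihoods are 1/15 · 0.012346 = 0.00082305, 4/15 · 0.049383 = 0.013169, 1/15 · 0.11111 = 0.0074074, 4/15 · 0.30864 = 0.082305, 1/15 · 0.60494 = 0.040329, 4/15 · 0.79012 = 0.2107; these sum to 0.35473.
Therefore the posterior P(r = 2 | data) = (0.013169) / (0.35473) = 0.037123.

0.0371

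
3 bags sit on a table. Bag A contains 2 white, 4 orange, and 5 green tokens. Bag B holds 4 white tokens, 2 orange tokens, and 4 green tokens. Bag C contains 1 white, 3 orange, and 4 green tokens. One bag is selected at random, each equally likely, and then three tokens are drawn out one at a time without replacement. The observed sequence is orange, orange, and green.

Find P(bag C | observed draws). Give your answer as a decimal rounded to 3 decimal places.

0.499

Under each hypothesis, the probability of the observed sequence is: P(data | bag A) = (4/11)(3/10)(5/9) = 0.060606; P(data | bag B) = (2/10)(1/9)(4/8) = 0.011111; P(data | bag C) = (3/8)(2/7)(4/6) = 0.071429.
The prior-weighted likelihoods are 1/3 · 0.060606 = 0.020202, 1/3 · 0.011111 = 0.0037037, 1/3 · 0.071429 = 0.02381; these sum to 0.047715.
Hence P(bag C | data) = (0.02381) / (0.047715) = 0.49899.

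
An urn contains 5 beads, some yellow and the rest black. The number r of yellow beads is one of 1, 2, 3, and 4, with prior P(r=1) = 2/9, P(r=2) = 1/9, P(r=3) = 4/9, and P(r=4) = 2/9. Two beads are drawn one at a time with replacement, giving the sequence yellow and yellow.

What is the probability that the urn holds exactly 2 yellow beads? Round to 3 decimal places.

0.054

Under each hypothesis, the probability of the observed sequence is: P(data | r = 1) = (1/5)(1/5) = 1/25; P(data | r = 2) = (2/5)(2/5) = 4/25; P(data | r = 3) = (3/5)(3/5) = 9/25; P(data | r = 4) = (4/5)(4/5) = 16/25.
Weighting by the prior gives 2/9 · 1/25 = 2/225, 1/9 · 4/25 = 4/225, 4/9 · 9/25 = 4/25, 2/9 · 16/25 = 32/225; with total 74/225.
By Bayes' rule, P(r = 2 | data) = (4/225) / (74/225) = 2/37.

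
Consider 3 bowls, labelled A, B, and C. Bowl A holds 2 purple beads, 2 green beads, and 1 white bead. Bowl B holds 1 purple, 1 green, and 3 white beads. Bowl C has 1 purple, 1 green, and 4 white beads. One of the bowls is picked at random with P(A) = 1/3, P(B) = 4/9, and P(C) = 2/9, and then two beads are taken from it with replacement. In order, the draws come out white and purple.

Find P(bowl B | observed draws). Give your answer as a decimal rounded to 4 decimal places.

Compute the likelihood of the observed sequence for each case: P(data | bowl A) = (1/5)(2/5) = 0.08; P(data | bowl B) = (3/5)(1/5) = 0.12; P(data | bowl C) = (4/6)(1/6) = 0.11111.
The prior-weighted likelihoods are 1/3 · 0.08 = 0.026667, 4/9 · 0.12 = 0.053333, 2/9 · 0.11111 = 0.024691; these sum to 0.10469.
By Bayes' rule, P(bowl B | data) = (0.053333) / (0.10469) = 0.50943.

0.5094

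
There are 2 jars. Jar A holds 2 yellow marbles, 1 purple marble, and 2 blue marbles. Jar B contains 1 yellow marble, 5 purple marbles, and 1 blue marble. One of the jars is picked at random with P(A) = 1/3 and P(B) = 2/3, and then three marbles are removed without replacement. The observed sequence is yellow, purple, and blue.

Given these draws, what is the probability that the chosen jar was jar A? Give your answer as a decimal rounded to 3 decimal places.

0.583

Compute the likelihood of the observed sequence for each case: P(data | jar A) = (2/5)(1/4)(2/3) = 1/15; P(data | jar B) = (1/7)(5/6)(1/5) = 1/42.
Weighting by the prior gives 1/3 · 1/15 = 1/45, 2/3 · 1/42 = 1/63; with total 4/105.
So P(jar A | data) = (1/45) / (4/105) = 7/12.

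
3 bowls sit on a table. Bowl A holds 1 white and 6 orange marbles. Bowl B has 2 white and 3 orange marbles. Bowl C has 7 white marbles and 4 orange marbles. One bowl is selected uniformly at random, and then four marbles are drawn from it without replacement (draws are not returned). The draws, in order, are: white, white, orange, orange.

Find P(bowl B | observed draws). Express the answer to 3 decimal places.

The likelihood of the observed sequence under each hypothesis: P(data | bowl A) = (1/7)(0/6) = 0; P(data | bowl B) = (2/5)(1/4)(3/3)(2/2) = 1/10; P(data | bowl C) = (7/11)(6/10)(4/9)(3/8) = 7/110.
The prior-weighted likelihoods are 1/3 · 0 = 0, 1/3 · 1/10 = 1/30, 1/3 · 7/110 = 7/330; summing to 3/55.
Therefore the posterior P(bowl B | data) = (1/30) / (3/55) = 11/18.

0.611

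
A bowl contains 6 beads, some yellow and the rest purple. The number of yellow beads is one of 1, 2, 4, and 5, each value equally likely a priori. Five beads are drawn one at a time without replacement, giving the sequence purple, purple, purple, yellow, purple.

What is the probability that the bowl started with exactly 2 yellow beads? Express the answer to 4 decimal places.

0.2857

Compute the likelihood of the observed sequence for each case: P(data | r = 1) = (5/6)(4/5)(3/4)(1/3)(2/2) = 1/6; P(data | r = 2) = (4/6)(3/5)(2/4)(2/3)(1/2) = 1/15; P(data | r = 4) = (2/6)(1/5)(0/4) = 0; P(data | r = 5) = (1/6)(0/5) = 0.
Weighting by the prior gives 1/4 · 1/6 = 1/24, 1/4 · 1/15 = 1/60, 1/4 · 0 = 0, 1/4 · 0 = 0; summing to 7/120.
By Bayes' rule, P(r = 2 | data) = (1/60) / (7/120) = 2/7.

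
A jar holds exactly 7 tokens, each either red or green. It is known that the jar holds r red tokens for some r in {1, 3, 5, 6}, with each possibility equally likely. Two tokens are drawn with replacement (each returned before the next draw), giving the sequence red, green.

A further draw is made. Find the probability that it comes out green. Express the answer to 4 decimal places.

Under each hypothesis, the probability of the observed sequence is: P(data | r = 1) = (1/7)(6/7) = 6/49; P(data | r = 3) = (3/7)(4/7) = 12/49; P(data | r = 5) = (5/7)(2/7) = 10/49; P(data | r = 6) = (6/7)(1/7) = 6/49.
Multiplying each by its prior: 1/4 · 6/49 = 3/98, 1/4 · 12/49 = 3/49, 1/4 · 10/49 = 5/98, 1/4 · 6/49 = 3/98; summing to 17/98.
The posterior is then P(r = 1 | data) = 3/17, P(r = 3 | data) = 6/17, P(r = 5 | data) = 5/17, P(r = 6 | data) = 3/17.
Averaging over the posterior, P(green next | data) = (6/7)(3/17) + (4/7)(6/17) + (2/7)(5/17) + (1/7)(3/17) = 55/119.

0.4622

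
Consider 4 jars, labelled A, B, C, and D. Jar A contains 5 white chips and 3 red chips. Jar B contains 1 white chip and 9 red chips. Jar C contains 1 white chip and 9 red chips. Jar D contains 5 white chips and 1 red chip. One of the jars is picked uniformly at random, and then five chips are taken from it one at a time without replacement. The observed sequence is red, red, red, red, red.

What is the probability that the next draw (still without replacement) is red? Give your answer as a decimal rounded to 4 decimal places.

The likelihood of the observed sequence under each hypothesis: P(data | jar A) = (3/8)(2/7)(1/6)(0/5) = 0; P(data | jar B) = (9/10)(8/9)(7/8)(6/7)(5/6) = 1/2; P(data | jar C) = (9/10)(8/9)(7/8)(6/7)(5/6) = 1/2; P(data | jar D) = (1/6)(0/5) = 0.
Weighting by the prior gives 1/4 · 0 = 0, 1/4 · 1/2 = 1/8, 1/4 · 1/2 = 1/8, 1/4 · 0 = 0; summing to 1/4.
Dividing through by the total gives posterior P(jar A | data) = 0, P(jar B | data) = 1/2, P(jar C | data) = 1/2, P(jar D | data) = 0.
The predictive probability is P(red next | data) = (4/5)(1/2) + (4/5)(1/2) = 4/5.

0.8000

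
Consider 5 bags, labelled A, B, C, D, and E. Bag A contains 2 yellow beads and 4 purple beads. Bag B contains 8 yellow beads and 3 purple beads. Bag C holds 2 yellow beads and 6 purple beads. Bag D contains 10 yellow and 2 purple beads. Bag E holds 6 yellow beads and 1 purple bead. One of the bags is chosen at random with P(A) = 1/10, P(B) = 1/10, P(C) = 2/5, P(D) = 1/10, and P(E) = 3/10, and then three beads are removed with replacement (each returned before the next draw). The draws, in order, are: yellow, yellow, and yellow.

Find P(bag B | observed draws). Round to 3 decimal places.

0.130

Under each hypothesis, the probability of the observed sequence is: P(data | bag A) = (2/6)(2/6)(2/6) = 0.037037; P(data | bag B) = (8/11)(8/11)(8/11) = 0.38467; P(data | bag C) = (2/8)(2/8)(2/8) = 0.015625; P(data | bag D) = (10/12)(10/12)(10/12) = 0.5787; P(data | bag E) = (6/7)(6/7)(6/7) = 0.62974.
Multiplying each by its prior: 1/10 · 0.037037 = 0.0037037, 1/10 · 0.38467 = 0.038467, 2/5 · 0.015625 = 0.00625, 1/10 · 0.5787 = 0.05787, 3/10 · 0.62974 = 0.18892; these sum to 0.29521.
Therefore the posterior P(bag B | data) = (0.038467) / (0.29521) = 0.1303.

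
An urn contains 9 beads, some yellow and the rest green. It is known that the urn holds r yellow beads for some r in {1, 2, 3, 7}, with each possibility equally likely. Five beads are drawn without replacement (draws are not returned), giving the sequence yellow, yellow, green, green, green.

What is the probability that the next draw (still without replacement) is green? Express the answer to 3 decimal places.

Compute the likelihood of the observed sequence for each case: P(data | r = 1) = (1/9)(0/8) = 0; P(data | r = 2) = (2/9)(1/8)(7/7)(6/6)(5/5) = 0.027778; P(data | r = 3) = (3/9)(2/8)(6/7)(5/6)(4/5) = 0.047619; P(data | r = 7) = (7/9)(6/8)(2/7)(1/6)(0/5) = 0.
Multiplying each by its prior: 1/4 · 0 = 0, 1/4 · 0.027778 = 0.0069444, 1/4 · 0.047619 = 0.011905, 1/4 · 0 = 0; with total 0.018849.
The posterior is then P(r = 1 | data) = 0, P(r = 2 | data) = 0.36842, P(r = 3 | data) = 0.63158, P(r = 7 | data) = 0.
The predictive probability is P(green next | data) = (1)(0.36842) + (3/4)(0.63158) = 0.84211.

0.842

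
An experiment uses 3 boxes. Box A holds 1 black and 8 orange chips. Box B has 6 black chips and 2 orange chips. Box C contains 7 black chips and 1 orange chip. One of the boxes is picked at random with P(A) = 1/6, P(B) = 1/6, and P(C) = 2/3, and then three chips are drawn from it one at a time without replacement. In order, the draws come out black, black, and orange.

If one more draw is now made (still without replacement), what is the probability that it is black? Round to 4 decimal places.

0.9474

Under each hypothesis, the probability of the observed sequence is: P(data | box A) = (1/9)(0/8) = 0; P(data | box B) = (6/8)(5/7)(2/6) = 5/28; P(data | box C) = (7/8)(6/7)(1/6) = 1/8.
The prior-weighted likelihoods are 1/6 · 0 = 0, 1/6 · 5/28 = 5/168, 2/3 · 1/8 = 1/12; with total 19/168.
The posterior is then P(box A | data) = 0, P(box B | data) = 5/19, P(box C | data) = 14/19.
So P(black next | data) = Σ P(black next | H) P(H | data) = (4/5)(5/19) + (1)(14/19) = 18/19.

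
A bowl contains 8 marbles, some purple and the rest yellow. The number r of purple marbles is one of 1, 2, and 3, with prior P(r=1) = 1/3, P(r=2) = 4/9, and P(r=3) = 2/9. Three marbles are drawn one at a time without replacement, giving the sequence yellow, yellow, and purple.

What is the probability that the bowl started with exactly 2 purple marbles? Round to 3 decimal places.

0.494

For each hypothesis, P(data | H) works out to: P(data | r = 1) = (7/8)(6/7)(1/6) = 1/8; P(data | r = 2) = (6/8)(5/7)(2/6) = 5/28; P(data | r = 3) = (5/8)(4/7)(3/6) = 5/28.
The prior-weighted likelihoods are 1/3 · 1/8 = 1/24, 4/9 · 5/28 = 5/63, 2/9 · 5/28 = 5/126; these sum to 9/56.
By Bayes' rule, P(r = 2 | data) = (5/63) / (9/56) = 40/81.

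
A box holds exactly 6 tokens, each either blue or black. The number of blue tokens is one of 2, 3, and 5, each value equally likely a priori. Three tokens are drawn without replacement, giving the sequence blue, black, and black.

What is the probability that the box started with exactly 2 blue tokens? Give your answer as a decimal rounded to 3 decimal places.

The likelihood of the observed sequence under each hypothesis: P(data | r = 2) = (2/6)(4/5)(3/4) = 1/5; P(data | r = 3) = (3/6)(3/5)(2/4) = 3/20; P(data | r = 5) = (5/6)(1/5)(0/4) = 0.
Weighting by the prior gives 1/3 · 1/5 = 1/15, 1/3 · 3/20 = 1/20, 1/3 · 0 = 0; these sum to 7/60.
Hence P(r = 2 | data) = (1/15) / (7/60) = 4/7.

0.571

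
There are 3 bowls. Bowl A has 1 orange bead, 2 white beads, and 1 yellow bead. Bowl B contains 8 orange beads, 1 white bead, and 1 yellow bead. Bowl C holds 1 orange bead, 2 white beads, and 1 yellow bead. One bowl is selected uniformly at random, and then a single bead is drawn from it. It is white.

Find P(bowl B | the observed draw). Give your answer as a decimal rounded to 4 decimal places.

0.0909

For each hypothesis, P(data | H) works out to: P(data | bowl A) = (2/4) = 1/2; P(data | bowl B) = (1/10) = 1/10; P(data | bowl C) = (2/4) = 1/2.
Multiplying each by its prior: 1/3 · 1/2 = 1/6, 1/3 · 1/10 = 1/30, 1/3 · 1/2 = 1/6; summing to 11/30.
By Bayes' rule, P(bowl B | data) = (1/30) / (11/30) = 1/11.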